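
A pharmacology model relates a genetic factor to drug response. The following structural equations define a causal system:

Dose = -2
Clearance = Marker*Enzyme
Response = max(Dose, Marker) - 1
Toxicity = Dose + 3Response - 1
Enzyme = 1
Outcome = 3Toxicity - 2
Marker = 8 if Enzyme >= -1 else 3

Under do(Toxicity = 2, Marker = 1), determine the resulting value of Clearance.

1

The joint intervention fixes Toxicity = 2, Marker = 1, removing each variable's own equation.
Clearance = Marker*Enzyme  [with Marker=1, Enzyme=1]  = 1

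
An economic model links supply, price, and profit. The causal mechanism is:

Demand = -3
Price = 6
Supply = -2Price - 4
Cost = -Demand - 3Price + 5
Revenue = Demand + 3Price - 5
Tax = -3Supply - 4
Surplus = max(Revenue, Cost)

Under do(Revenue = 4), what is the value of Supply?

-16

do(Revenue=4) replaces the equation Revenue = Demand + 3Price - 5 with the constant Revenue = 4.
Supply is not downstream of the intervention, so its value is determined by the original equations.
Supply = -2Price - 4  [with Price=6]  = -16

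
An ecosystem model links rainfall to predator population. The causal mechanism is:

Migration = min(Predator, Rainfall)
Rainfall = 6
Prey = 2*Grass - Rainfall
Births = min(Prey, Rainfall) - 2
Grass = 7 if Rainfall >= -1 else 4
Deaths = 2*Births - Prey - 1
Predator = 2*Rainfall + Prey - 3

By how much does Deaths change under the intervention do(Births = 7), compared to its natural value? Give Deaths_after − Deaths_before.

6

The intervention breaks the incoming arrows to Births: Births = min(Prey, Rainfall) - 2 no longer applies, and Births = 7.
Grass = 7 if Rainfall >= -1 else 4  [with Rainfall=6]  = 7
Prey = 2*Grass - Rainfall  [with Grass=7, Rainfall=6]  = 8
Deaths = 2*Births - Prey - 1  [with Births=7, Prey=8]  = 5
Without intervention: Grass = 7 if Rainfall >= -1 else 4  [with Rainfall=6]  = 7; Prey = 2*Grass - Rainfall  [with Grass=7, Rainfall=6]  = 8; Births = min(Prey, Rainfall) - 2  [with Prey=8, Rainfall=6]  = 4; Deaths = 2*Births - Prey - 1  [with Births=4, Prey=8]  = -1.
Change = 5 − (-1) = 6.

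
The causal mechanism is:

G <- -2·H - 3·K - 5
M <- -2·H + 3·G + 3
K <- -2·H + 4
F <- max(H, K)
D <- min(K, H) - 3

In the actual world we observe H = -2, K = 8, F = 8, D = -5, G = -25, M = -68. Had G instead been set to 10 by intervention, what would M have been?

The intervention breaks the incoming arrows to G: G <- -2·H - 3·K - 5 no longer applies, and G = 10.
M = -2·H + 3·G + 3  [with H=-2, G=10]  = 37

37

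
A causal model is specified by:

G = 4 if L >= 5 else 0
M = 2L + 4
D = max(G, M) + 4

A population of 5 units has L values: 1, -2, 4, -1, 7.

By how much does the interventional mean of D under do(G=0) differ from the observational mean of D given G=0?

2.6

do(G=0) breaks G's dependence on L. With G=0 fixed, D across the units is 10, 4, 16, 6, 22, mean 11.6.
E[D|G=0] averages over only the 4 units with G=0 (L = 1, -2, 4, -1): D = 10, 4, 16, 6, mean 9.
Difference = 11.6 − 9 = 2.6.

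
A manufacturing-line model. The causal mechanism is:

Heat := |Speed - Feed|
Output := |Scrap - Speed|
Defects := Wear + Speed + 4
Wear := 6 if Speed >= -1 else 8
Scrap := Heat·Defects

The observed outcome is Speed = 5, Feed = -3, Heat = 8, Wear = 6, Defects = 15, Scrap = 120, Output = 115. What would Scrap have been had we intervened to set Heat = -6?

The intervention breaks the incoming arrows to Heat: Heat := |Speed - Feed| no longer applies, and Heat = -6.
Wear = 6 if Speed >= -1 else 8  [with Speed=5]  = 6
Defects = Wear + Speed + 4  [with Wear=6, Speed=5]  = 15
Scrap = Heat·Defects  [with Heat=-6, Defects=15]  = -90

-90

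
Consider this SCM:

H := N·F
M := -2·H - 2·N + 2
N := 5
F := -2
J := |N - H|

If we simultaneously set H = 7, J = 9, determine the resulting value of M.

Setting H = 7, J = 9 by intervention discards those variables' equations.
M = -2·H - 2·N + 2  [with H=7, N=5]  = -22

-22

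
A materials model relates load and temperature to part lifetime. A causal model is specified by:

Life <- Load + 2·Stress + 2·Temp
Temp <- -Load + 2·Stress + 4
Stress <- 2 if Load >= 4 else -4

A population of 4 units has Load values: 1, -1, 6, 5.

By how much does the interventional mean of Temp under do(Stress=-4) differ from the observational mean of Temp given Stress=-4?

do(Stress=-4) breaks Stress's dependence on Load. With Stress=-4 fixed, Temp across the units is -5, -3, -10, -9, mean -6.75.
E[Temp|Stress=-4] averages over only the 2 units with Stress=-4 (Load = 1, -1): Temp = -5, -3, mean -4.
Difference = -6.75 − (-4) = -2.75.

-2.75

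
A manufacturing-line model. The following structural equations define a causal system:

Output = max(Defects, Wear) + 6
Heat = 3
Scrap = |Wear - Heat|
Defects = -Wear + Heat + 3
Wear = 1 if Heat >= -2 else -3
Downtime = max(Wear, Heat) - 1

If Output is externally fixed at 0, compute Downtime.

2

The intervention breaks the incoming arrows to Output: Output = max(Defects, Wear) + 6 no longer applies, and Output = 0.
Since Downtime is not a descendant of the intervened variable, it is unaffected.
Wear = 1 if Heat >= -2 else -3  [with Heat=3]  = 1
Downtime = max(Wear, Heat) - 1  [with Wear=1, Heat=3]  = 2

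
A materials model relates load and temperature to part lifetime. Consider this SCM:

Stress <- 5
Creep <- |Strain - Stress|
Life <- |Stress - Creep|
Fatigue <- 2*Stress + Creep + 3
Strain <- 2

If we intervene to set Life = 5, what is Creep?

3

do(Life=5) replaces the equation Life <- |Stress - Creep| with the constant Life = 5.
Creep is not downstream of the intervention, so its value is determined by the original equations.
Creep = |Strain - Stress|  [with Strain=2, Stress=5]  = 3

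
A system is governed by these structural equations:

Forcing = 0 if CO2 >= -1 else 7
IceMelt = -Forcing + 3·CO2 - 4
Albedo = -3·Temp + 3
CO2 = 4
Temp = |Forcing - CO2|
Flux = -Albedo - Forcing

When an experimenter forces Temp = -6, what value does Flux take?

The intervention breaks the incoming arrows to Temp: Temp = |Forcing - CO2| no longer applies, and Temp = -6.
Forcing = 0 if CO2 >= -1 else 7  [with CO2=4]  = 0
Albedo = -3·Temp + 3  [with Temp=-6]  = 21
Flux = -Albedo - Forcing  [with Albedo=21, Forcing=0]  = -21

-21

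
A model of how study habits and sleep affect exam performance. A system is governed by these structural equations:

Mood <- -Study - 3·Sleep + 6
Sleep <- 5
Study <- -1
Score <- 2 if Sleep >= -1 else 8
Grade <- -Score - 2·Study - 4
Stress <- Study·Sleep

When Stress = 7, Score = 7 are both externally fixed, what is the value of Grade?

Setting Stress = 7, Score = 7 by intervention discards those variables' equations.
Grade = -Score - 2·Study - 4  [with Score=7, Study=-1]  = -9

-9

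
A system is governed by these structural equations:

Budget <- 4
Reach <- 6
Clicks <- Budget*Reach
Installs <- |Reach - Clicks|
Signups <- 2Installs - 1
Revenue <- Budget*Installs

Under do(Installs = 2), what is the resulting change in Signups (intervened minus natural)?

Intervening sets Installs = 2 and removes its equation (Installs <- |Reach - Clicks|).
Signups = 2Installs - 1  [with Installs=2]  = 3
Without intervention: Clicks = Budget*Reach  [with Budget=4, Reach=6]  = 24; Installs = |Reach - Clicks|  [with Reach=6, Clicks=24]  = 18; Signups = 2Installs - 1  [with Installs=18]  = 35.
Change = 3 − 35 = -32.

-32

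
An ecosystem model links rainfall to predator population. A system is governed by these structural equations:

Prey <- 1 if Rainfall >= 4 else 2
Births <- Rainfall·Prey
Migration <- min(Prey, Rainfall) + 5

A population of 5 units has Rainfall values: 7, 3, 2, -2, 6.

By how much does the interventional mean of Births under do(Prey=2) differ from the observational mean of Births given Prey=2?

do(Prey=2) breaks Prey's dependence on Rainfall. With Prey=2 fixed, Births across the units is 14, 6, 4, -4, 12, mean 6.4.
Observing Prey=2 restricts to units where Prey's equation naturally yields 2: Rainfall ∈ {3, 2, -2}. In that subpopulation Births = 6, 4, -4, mean 2.
Difference = 6.4 − 2 = 4.4.

4.4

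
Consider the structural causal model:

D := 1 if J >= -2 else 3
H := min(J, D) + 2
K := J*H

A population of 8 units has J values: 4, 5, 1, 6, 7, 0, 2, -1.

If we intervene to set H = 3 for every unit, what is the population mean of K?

9

Under do(H=3), H's equation is replaced by H=3 for every unit. Per-unit K: 12, 15, 3, 18, 21, 0, 6, -3. Mean = 9.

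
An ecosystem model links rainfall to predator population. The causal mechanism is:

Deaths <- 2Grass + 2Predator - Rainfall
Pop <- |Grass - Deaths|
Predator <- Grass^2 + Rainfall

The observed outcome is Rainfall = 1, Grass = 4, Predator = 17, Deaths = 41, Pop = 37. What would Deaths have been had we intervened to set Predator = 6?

The intervention breaks the incoming arrows to Predator: Predator <- Grass^2 + Rainfall no longer applies, and Predator = 6.
Deaths = 2Grass + 2Predator - Rainfall  [with Grass=4, Predator=6, Rainfall=1]  = 19

19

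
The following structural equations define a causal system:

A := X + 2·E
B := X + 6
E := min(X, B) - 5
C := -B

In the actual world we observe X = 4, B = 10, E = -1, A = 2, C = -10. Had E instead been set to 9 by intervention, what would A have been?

22

The intervention breaks the incoming arrows to E: E := min(X, B) - 5 no longer applies, and E = 9.
A = X + 2·E  [with X=4, E=9]  = 22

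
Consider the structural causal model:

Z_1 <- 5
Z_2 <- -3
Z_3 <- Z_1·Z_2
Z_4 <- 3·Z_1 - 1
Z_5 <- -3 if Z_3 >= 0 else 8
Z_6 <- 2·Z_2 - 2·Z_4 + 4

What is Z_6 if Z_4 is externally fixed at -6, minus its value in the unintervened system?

Under do(Z_4=-6), the mechanism Z_4 <- 3·Z_1 - 1 is discarded; Z_4 is fixed at -6.
Z_6 = 2·Z_2 - 2·Z_4 + 4  [with Z_2=-3, Z_4=-6]  = 10
Without intervention: Z_4 = 3·Z_1 - 1  [with Z_1=5]  = 14; Z_6 = 2·Z_2 - 2·Z_4 + 4  [with Z_2=-3, Z_4=14]  = -30.
Change = 10 − (-30) = 40.

40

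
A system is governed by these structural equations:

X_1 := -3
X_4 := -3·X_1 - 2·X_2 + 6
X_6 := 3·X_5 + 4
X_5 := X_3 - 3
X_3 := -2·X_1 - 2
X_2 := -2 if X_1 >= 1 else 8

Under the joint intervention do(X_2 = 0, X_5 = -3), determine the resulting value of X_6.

-5

Setting X_2 = 0, X_5 = -3 by intervention discards those variables' equations.
X_6 = 3·X_5 + 4  [with X_5=-3]  = -5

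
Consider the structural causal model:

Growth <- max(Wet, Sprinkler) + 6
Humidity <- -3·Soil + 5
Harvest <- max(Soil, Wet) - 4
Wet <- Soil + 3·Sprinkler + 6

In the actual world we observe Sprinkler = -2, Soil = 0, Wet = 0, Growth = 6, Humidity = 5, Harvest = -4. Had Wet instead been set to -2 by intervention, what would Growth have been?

The intervention breaks the incoming arrows to Wet: Wet <- Soil + 3·Sprinkler + 6 no longer applies, and Wet = -2.
Growth = max(Wet, Sprinkler) + 6  [with Wet=-2, Sprinkler=-2]  = 4

4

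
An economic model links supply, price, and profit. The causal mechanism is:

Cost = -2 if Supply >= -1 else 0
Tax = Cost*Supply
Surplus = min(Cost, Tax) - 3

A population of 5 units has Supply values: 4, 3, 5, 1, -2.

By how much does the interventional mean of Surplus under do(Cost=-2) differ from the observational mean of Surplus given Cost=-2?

0.9

do(Cost=-2) breaks Cost's dependence on Supply. With Cost=-2 fixed, Surplus across the units is -11, -9, -13, -5, -5, mean -8.6.
Conditioning on Cost=-2 selects the 4 unit(s) with Supply ∈ {4, 3, 5, 1}. Their Surplus values: -11, -9, -13, -5. Mean = -9.5.
Difference = -8.6 − (-9.5) = 0.9.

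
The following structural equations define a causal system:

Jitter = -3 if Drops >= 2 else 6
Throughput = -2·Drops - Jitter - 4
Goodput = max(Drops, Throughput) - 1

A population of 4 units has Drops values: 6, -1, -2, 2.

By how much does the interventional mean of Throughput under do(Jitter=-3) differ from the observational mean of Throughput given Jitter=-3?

The intervention sets Jitter=-3 in all 4 units regardless of Drops. Recomputing Throughput per unit gives -13, 1, 3, -5; average -3.5.
E[Throughput|Jitter=-3] averages over only the 2 units with Jitter=-3 (Drops = 6, 2): Throughput = -13, -5, mean -9.
Difference = -3.5 − (-9) = 5.5.

5.5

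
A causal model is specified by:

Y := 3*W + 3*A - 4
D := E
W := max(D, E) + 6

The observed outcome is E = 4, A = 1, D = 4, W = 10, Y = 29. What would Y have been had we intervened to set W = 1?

Intervening sets W = 1 and removes its equation (W := max(D, E) + 6).
Y = 3*W + 3*A - 4  [with W=1, A=1]  = 2

2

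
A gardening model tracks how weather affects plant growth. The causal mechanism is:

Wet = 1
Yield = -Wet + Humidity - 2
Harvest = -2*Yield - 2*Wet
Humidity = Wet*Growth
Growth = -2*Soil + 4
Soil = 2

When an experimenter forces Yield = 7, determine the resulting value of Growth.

do(Yield=7) replaces the equation Yield = -Wet + Humidity - 2 with the constant Yield = 7.
Growth is not downstream of the intervention, so its value is determined by the original equations.
Growth = -2*Soil + 4  [with Soil=2]  = 0

0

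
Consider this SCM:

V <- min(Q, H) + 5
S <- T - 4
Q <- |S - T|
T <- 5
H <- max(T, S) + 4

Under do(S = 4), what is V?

do(S=4) replaces the equation S <- T - 4 with the constant S = 4.
Q = |S - T|  [with S=4, T=5]  = 1
H = max(T, S) + 4  [with T=5, S=4]  = 9
V = min(Q, H) + 5  [with Q=1, H=9]  = 6

6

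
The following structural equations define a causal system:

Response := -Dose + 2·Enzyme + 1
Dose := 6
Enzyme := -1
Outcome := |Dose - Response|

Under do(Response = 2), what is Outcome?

4

The intervention breaks the incoming arrows to Response: Response := -Dose + 2·Enzyme + 1 no longer applies, and Response = 2.
Outcome = |Dose - Response|  [with Dose=6, Response=2]  = 4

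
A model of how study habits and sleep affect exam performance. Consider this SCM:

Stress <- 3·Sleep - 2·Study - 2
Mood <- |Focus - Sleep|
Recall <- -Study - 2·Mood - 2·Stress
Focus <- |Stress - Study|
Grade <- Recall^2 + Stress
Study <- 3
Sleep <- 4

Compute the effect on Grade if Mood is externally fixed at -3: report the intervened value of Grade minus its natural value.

-264

Under do(Mood=-3), the mechanism Mood <- |Focus - Sleep| is discarded; Mood is fixed at -3.
Stress = 3·Sleep - 2·Study - 2  [with Sleep=4, Study=3]  = 4
Recall = -Study - 2·Mood - 2·Stress  [with Study=3, Mood=-3, Stress=4]  = -5
Grade = Recall^2 + Stress  [with Recall=-5, Stress=4]  = 29
Without intervention: Stress = 3·Sleep - 2·Study - 2  [with Sleep=4, Study=3]  = 4; Focus = |Stress - Study|  [with Stress=4, Study=3]  = 1; Mood = |Focus - Sleep|  [with Focus=1, Sleep=4]  = 3; Recall = -Study - 2·Mood - 2·Stress  [with Study=3, Mood=3, Stress=4]  = -17; Grade = Recall^2 + Stress  [with Recall=-17, Stress=4]  = 293.
Change = 29 − 293 = -264.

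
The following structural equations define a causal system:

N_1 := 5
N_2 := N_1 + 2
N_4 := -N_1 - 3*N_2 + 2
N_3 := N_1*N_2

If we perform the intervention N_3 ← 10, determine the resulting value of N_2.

Under do(N_3=10), the mechanism N_3 := N_1*N_2 is discarded; N_3 is fixed at 10.
Since N_2 is not a descendant of the intervened variable, it is unaffected.
N_2 = N_1 + 2  [with N_1=5]  = 7

7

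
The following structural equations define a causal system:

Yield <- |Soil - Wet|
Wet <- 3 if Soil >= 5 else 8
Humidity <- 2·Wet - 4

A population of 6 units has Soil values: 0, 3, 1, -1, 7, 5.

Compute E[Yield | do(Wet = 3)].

Under do(Wet=3), Wet's equation is replaced by Wet=3 for every unit. Per-unit Yield: 3, 0, 2, 4, 4, 2. Mean = 2.5.

2.5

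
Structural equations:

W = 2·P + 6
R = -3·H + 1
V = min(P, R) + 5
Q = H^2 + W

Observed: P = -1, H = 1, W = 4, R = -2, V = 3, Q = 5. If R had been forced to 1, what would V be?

Intervening sets R = 1 and removes its equation (R = -3·H + 1).
V = min(P, R) + 5  [with P=-1, R=1]  = 4

4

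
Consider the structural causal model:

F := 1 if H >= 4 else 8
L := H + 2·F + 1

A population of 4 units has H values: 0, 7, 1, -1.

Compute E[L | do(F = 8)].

18.75

do(F=8) breaks F's dependence on H. With F=8 fixed, L across the units is 17, 24, 18, 16, mean 18.75.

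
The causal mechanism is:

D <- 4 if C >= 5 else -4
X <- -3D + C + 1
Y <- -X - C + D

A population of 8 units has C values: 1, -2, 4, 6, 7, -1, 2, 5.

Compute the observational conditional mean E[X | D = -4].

13.8

Observing D=-4 restricts to units where D's equation naturally yields -4: C ∈ {1, -2, 4, -1, 2}. In that subpopulation X = 14, 11, 17, 12, 15, mean 13.8.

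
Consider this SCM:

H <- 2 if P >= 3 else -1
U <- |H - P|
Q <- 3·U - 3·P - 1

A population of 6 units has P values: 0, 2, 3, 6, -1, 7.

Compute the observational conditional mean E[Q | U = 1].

-2.5

Observing U=1 restricts to units where U's equation naturally yields 1: P ∈ {0, 3}. In that subpopulation Q = 2, -7, mean -2.5.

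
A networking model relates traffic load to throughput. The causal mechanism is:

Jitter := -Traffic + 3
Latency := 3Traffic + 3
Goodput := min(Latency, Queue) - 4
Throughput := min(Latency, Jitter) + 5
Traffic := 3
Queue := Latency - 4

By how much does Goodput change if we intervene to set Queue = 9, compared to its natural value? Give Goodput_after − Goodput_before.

1

The intervention breaks the incoming arrows to Queue: Queue := Latency - 4 no longer applies, and Queue = 9.
Latency = 3Traffic + 3  [with Traffic=3]  = 12
Goodput = min(Latency, Queue) - 4  [with Latency=12, Queue=9]  = 5
Without intervention: Latency = 3Traffic + 3  [with Traffic=3]  = 12; Queue = Latency - 4  [with Latency=12]  = 8; Goodput = min(Latency, Queue) - 4  [with Latency=12, Queue=8]  = 4.
Change = 5 − 4 = 1.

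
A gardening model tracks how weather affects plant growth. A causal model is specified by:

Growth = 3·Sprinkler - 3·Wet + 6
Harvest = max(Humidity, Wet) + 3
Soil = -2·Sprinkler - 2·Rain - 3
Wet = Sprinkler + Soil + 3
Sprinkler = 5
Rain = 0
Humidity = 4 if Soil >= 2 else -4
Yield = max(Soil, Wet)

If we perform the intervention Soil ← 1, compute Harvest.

The intervention breaks the incoming arrows to Soil: Soil = -2·Sprinkler - 2·Rain - 3 no longer applies, and Soil = 1.
Wet = Sprinkler + Soil + 3  [with Sprinkler=5, Soil=1]  = 9
Humidity = 4 if Soil >= 2 else -4  [with Soil=1]  = -4
Harvest = max(Humidity, Wet) + 3  [with Humidity=-4, Wet=9]  = 12

12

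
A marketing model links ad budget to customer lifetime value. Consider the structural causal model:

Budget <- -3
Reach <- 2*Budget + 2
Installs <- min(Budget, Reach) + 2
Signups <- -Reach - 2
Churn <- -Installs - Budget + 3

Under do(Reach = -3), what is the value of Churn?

7

do(Reach=-3) replaces the equation Reach <- 2*Budget + 2 with the constant Reach = -3.
Installs = min(Budget, Reach) + 2  [with Budget=-3, Reach=-3]  = -1
Churn = -Installs - Budget + 3  [with Installs=-1, Budget=-3]  = 7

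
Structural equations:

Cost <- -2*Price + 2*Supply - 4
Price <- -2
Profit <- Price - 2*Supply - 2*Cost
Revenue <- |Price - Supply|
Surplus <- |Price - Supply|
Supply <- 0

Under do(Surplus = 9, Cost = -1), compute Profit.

0

Under do(Surplus = 9, Cost = -1), each intervened variable's structural equation is replaced by its fixed value.
Profit = Price - 2*Supply - 2*Cost  [with Price=-2, Supply=0, Cost=-1]  = 0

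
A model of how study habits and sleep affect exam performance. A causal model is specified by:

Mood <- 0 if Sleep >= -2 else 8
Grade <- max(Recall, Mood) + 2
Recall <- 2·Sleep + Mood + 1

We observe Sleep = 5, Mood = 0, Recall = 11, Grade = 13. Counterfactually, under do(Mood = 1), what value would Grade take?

Under do(Mood=1), the mechanism Mood <- 0 if Sleep >= -2 else 8 is discarded; Mood is fixed at 1.
Recall = 2·Sleep + Mood + 1  [with Sleep=5, Mood=1]  = 12
Grade = max(Recall, Mood) + 2  [with Recall=12, Mood=1]  = 14

14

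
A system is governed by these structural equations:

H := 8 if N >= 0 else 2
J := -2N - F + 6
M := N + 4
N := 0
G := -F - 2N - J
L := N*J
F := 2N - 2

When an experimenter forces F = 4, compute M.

Under do(F=4), the mechanism F := 2N - 2 is discarded; F is fixed at 4.
No directed path runs from F to M, so M keeps its natural value.
M = N + 4  [with N=0]  = 4

4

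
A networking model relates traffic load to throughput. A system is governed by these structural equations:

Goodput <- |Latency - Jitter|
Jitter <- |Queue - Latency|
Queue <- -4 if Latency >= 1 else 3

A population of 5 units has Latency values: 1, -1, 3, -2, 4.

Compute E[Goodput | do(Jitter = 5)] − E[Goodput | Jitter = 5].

do(Jitter=5) breaks Jitter's dependence on Latency. With Jitter=5 fixed, Goodput across the units is 4, 6, 2, 7, 1, mean 4.
Observing Jitter=5 restricts to units where Jitter's equation naturally yields 5: Latency ∈ {1, -2}. In that subpopulation Goodput = 4, 7, mean 5.5.
Difference = 4 − 5.5 = -1.5.

-1.5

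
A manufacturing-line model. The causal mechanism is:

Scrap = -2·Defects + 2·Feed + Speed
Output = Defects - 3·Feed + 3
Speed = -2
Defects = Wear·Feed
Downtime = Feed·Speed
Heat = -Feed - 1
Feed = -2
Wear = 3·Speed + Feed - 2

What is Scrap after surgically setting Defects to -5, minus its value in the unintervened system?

The intervention breaks the incoming arrows to Defects: Defects = Wear·Feed no longer applies, and Defects = -5.
Scrap = -2·Defects + 2·Feed + Speed  [with Defects=-5, Feed=-2, Speed=-2]  = 4
Without intervention: Wear = 3·Speed + Feed - 2  [with Speed=-2, Feed=-2]  = -10; Defects = Wear·Feed  [with Wear=-10, Feed=-2]  = 20; Scrap = -2·Defects + 2·Feed + Speed  [with Defects=20, Feed=-2, Speed=-2]  = -46.
Change = 4 − (-46) = 50.

50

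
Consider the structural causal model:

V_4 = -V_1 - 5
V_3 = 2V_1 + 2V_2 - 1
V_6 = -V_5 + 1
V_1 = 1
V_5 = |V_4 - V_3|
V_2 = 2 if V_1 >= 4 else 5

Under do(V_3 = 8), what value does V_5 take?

14

do(V_3=8) replaces the equation V_3 = 2V_1 + 2V_2 - 1 with the constant V_3 = 8.
V_4 = -V_1 - 5  [with V_1=1]  = -6
V_5 = |V_4 - V_3|  [with V_4=-6, V_3=8]  = 14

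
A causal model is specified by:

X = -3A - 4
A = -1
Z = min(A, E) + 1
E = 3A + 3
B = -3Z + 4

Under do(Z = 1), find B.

1

The intervention breaks the incoming arrows to Z: Z = min(A, E) + 1 no longer applies, and Z = 1.
B = -3Z + 4  [with Z=1]  = 1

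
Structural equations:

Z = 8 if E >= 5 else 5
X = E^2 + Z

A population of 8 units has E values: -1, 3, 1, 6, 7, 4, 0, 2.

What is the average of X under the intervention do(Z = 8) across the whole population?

The intervention sets Z=8 in all 8 units regardless of E. Recomputing X per unit gives 9, 17, 9, 44, 57, 24, 8, 12; average 22.5.

22.5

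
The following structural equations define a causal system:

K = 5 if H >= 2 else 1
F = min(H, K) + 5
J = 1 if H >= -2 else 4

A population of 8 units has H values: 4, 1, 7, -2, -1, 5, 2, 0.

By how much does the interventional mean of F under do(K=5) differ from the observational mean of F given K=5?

-2.25

The intervention sets K=5 in all 8 units regardless of H. Recomputing F per unit gives 9, 6, 10, 3, 4, 10, 7, 5; average 6.75.
Observing K=5 restricts to units where K's equation naturally yields 5: H ∈ {4, 7, 5, 2}. In that subpopulation F = 9, 10, 10, 7, mean 9.
Difference = 6.75 − 9 = -2.25.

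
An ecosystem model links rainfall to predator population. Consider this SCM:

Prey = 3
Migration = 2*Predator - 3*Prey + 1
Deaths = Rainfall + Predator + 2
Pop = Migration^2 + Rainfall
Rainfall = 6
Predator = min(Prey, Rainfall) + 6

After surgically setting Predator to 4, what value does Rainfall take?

6

Under do(Predator=4), the mechanism Predator = min(Prey, Rainfall) + 6 is discarded; Predator is fixed at 4.
Rainfall is not downstream of the intervention, so its value is determined by the original equations.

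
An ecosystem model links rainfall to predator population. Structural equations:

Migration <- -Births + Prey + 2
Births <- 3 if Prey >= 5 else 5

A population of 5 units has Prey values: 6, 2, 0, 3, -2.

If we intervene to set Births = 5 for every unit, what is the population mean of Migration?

Every unit gets Births=5 under the intervention. Migration values become 3, -1, -3, 0, -5; E[Migration|do(Births=5)] = -1.2.

-1.2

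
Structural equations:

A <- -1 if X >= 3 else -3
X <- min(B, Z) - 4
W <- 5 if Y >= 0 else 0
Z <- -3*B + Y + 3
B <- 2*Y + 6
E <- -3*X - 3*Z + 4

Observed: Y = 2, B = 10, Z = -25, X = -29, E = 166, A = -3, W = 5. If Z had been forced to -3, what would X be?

The intervention breaks the incoming arrows to Z: Z <- -3*B + Y + 3 no longer applies, and Z = -3.
B = 2*Y + 6  [with Y=2]  = 10
X = min(B, Z) - 4  [with B=10, Z=-3]  = -7

-7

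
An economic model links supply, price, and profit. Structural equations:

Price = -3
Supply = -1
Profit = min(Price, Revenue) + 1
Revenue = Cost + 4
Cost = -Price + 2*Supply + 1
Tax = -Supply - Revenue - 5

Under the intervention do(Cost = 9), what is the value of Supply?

Under do(Cost=9), the mechanism Cost = -Price + 2*Supply + 1 is discarded; Cost is fixed at 9.
Since Supply is not a descendant of the intervened variable, it is unaffected.

-1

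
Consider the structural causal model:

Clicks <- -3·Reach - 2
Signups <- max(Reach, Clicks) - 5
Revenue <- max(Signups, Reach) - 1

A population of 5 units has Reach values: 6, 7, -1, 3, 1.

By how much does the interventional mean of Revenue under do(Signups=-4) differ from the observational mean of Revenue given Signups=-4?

3.2

Under do(Signups=-4), Signups's equation is replaced by Signups=-4 for every unit. Per-unit Revenue: 5, 6, -2, 2, 0. Mean = 2.2.
Observing Signups=-4 restricts to units where Signups's equation naturally yields -4: Reach ∈ {-1, 1}. In that subpopulation Revenue = -2, 0, mean -1.
Difference = 2.2 − (-1) = 3.2.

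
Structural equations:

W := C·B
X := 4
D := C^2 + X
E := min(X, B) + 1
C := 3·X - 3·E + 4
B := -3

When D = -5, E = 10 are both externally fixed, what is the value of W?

Under do(D = -5, E = 10), each intervened variable's structural equation is replaced by its fixed value.
C = 3·X - 3·E + 4  [with X=4, E=10]  = -14
W = C·B  [with C=-14, B=-3]  = 42

42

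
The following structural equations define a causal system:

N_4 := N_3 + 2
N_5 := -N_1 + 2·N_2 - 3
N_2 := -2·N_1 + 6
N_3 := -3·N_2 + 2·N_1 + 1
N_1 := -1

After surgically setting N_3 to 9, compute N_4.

11

The intervention breaks the incoming arrows to N_3: N_3 := -3·N_2 + 2·N_1 + 1 no longer applies, and N_3 = 9.
N_4 = N_3 + 2  [with N_3=9]  = 11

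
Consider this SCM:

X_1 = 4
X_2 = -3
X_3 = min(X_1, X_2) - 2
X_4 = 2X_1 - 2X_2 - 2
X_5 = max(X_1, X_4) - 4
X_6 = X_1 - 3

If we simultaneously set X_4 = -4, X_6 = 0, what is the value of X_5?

0

Setting X_4 = -4, X_6 = 0 by intervention discards those variables' equations.
X_5 = max(X_1, X_4) - 4  [with X_1=4, X_4=-4]  = 0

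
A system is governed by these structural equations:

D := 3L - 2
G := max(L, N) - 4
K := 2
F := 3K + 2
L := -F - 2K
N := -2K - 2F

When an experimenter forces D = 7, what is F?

8

do(D=7) replaces the equation D := 3L - 2 with the constant D = 7.
F is not downstream of the intervention, so its value is determined by the original equations.
F = 3K + 2  [with K=2]  = 8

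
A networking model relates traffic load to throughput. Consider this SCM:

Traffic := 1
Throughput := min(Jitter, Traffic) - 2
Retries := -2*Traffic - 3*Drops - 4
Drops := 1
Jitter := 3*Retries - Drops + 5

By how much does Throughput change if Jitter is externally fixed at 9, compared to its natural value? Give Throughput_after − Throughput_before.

24

Intervening sets Jitter = 9 and removes its equation (Jitter := 3*Retries - Drops + 5).
Throughput = min(Jitter, Traffic) - 2  [with Jitter=9, Traffic=1]  = -1
Without intervention: Retries = -2*Traffic - 3*Drops - 4  [with Traffic=1, Drops=1]  = -9; Jitter = 3*Retries - Drops + 5  [with Retries=-9, Drops=1]  = -23; Throughput = min(Jitter, Traffic) - 2  [with Jitter=-23, Traffic=1]  = -25.
Change = -1 − (-25) = 24.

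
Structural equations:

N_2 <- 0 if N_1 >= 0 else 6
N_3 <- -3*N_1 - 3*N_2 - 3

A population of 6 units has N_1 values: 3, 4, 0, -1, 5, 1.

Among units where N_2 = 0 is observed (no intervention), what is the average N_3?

Conditioning on N_2=0 selects the 5 unit(s) with N_1 ∈ {3, 4, 0, 5, 1}. Their N_3 values: -12, -15, -3, -18, -6. Mean = -10.8.

-10.8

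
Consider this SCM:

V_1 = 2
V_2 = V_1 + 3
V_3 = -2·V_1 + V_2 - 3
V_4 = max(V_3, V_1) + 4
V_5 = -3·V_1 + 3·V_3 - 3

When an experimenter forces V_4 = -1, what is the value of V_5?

Intervening sets V_4 = -1 and removes its equation (V_4 = max(V_3, V_1) + 4).
No directed path runs from V_4 to V_5, so V_5 keeps its natural value.
V_2 = V_1 + 3  [with V_1=2]  = 5
V_3 = -2·V_1 + V_2 - 3  [with V_1=2, V_2=5]  = -2
V_5 = -3·V_1 + 3·V_3 - 3  [with V_1=2, V_3=-2]  = -15

-15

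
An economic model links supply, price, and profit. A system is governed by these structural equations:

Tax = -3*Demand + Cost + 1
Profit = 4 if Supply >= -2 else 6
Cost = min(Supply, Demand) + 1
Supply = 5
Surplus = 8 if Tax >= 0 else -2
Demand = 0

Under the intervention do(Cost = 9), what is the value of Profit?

do(Cost=9) replaces the equation Cost = min(Supply, Demand) + 1 with the constant Cost = 9.
Profit is not downstream of the intervention, so its value is determined by the original equations.
Profit = 4 if Supply >= -2 else 6  [with Supply=5]  = 4

4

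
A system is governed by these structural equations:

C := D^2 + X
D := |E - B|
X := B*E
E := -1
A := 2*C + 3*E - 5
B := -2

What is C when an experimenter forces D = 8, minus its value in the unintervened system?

63

do(D=8) replaces the equation D := |E - B| with the constant D = 8.
X = B*E  [with B=-2, E=-1]  = 2
C = D^2 + X  [with D=8, X=2]  = 66
Without intervention: D = |E - B|  [with E=-1, B=-2]  = 1; X = B*E  [with B=-2, E=-1]  = 2; C = D^2 + X  [with D=1, X=2]  = 3.
Change = 66 − 3 = 63.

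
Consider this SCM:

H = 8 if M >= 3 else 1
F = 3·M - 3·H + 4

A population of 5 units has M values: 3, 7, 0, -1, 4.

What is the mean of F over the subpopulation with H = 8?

-6

E[F|H=8] averages over only the 3 units with H=8 (M = 3, 7, 4): F = -11, 1, -8, mean -6.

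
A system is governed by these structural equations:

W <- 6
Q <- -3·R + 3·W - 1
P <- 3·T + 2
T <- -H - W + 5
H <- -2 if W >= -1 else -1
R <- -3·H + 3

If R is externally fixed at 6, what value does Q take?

-1

Under do(R=6), the mechanism R <- -3·H + 3 is discarded; R is fixed at 6.
Q = -3·R + 3·W - 1  [with R=6, W=6]  = -1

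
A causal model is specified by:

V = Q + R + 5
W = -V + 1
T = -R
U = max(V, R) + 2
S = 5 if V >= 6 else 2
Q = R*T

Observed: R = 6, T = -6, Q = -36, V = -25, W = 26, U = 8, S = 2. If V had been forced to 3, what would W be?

-2

Intervening sets V = 3 and removes its equation (V = Q + R + 5).
W = -V + 1  [with V=3]  = -2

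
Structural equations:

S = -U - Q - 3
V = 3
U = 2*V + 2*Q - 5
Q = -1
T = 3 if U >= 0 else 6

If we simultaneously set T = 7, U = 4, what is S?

-6

The joint intervention fixes T = 7, U = 4, removing each variable's own equation.
S = -U - Q - 3  [with U=4, Q=-1]  = -6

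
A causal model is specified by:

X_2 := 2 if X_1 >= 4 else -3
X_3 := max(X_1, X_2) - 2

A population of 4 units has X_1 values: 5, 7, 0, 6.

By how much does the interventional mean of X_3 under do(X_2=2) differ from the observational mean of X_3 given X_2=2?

-1

Every unit gets X_2=2 under the intervention. X_3 values become 3, 5, 0, 4; E[X_3|do(X_2=2)] = 3.
Conditioning on X_2=2 selects the 3 unit(s) with X_1 ∈ {5, 7, 6}. Their X_3 values: 3, 5, 4. Mean = 4.
Difference = 3 − 4 = -1.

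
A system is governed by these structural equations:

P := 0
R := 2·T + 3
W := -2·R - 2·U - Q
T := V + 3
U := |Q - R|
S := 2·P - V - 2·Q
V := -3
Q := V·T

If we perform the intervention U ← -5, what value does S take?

3

The intervention breaks the incoming arrows to U: U := |Q - R| no longer applies, and U = -5.
S is not downstream of the intervention, so its value is determined by the original equations.
T = V + 3  [with V=-3]  = 0
Q = V·T  [with V=-3, T=0]  = 0
S = 2·P - V - 2·Q  [with P=0, V=-3, Q=0]  = 3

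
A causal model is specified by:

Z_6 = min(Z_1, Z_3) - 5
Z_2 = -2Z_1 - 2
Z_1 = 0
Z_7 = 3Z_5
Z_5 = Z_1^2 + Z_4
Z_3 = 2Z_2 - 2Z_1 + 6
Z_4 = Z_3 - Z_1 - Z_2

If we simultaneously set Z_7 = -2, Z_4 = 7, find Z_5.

7

Under do(Z_7 = -2, Z_4 = 7), each intervened variable's structural equation is replaced by its fixed value.
Z_5 = Z_1^2 + Z_4  [with Z_1=0, Z_4=7]  = 7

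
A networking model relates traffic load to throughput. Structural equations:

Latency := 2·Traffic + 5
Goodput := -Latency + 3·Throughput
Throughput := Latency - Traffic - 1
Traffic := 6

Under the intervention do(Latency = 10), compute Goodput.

Under do(Latency=10), the mechanism Latency := 2·Traffic + 5 is discarded; Latency is fixed at 10.
Throughput = Latency - Traffic - 1  [with Latency=10, Traffic=6]  = 3
Goodput = -Latency + 3·Throughput  [with Latency=10, Throughput=3]  = -1

-1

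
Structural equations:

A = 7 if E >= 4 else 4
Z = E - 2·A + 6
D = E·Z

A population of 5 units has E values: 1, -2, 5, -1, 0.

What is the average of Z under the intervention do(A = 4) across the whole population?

-1.4

Under do(A=4), A's equation is replaced by A=4 for every unit. Per-unit Z: -1, -4, 3, -3, -2. Mean = -1.4.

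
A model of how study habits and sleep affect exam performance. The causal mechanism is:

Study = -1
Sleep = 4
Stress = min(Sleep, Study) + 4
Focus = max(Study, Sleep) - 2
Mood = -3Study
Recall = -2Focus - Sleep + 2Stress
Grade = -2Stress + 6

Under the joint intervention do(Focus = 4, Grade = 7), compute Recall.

The joint intervention fixes Focus = 4, Grade = 7, removing each variable's own equation.
Stress = min(Sleep, Study) + 4  [with Sleep=4, Study=-1]  = 3
Recall = -2Focus - Sleep + 2Stress  [with Focus=4, Sleep=4, Stress=3]  = -6

-6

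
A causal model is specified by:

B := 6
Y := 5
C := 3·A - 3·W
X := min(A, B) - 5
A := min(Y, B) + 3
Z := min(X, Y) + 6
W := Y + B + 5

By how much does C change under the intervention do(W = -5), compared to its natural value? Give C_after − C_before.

Intervening sets W = -5 and removes its equation (W := Y + B + 5).
A = min(Y, B) + 3  [with Y=5, B=6]  = 8
C = 3·A - 3·W  [with A=8, W=-5]  = 39
Without intervention: A = min(Y, B) + 3  [with Y=5, B=6]  = 8; W = Y + B + 5  [with Y=5, B=6]  = 16; C = 3·A - 3·W  [with A=8, W=16]  = -24.
Change = 39 − (-24) = 63.

63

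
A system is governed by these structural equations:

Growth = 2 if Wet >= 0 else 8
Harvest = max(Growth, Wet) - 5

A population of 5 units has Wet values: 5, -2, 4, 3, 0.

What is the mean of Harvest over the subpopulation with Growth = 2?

-1.5

Observing Growth=2 restricts to units where Growth's equation naturally yields 2: Wet ∈ {5, 4, 3, 0}. In that subpopulation Harvest = 0, -1, -2, -3, mean -1.5.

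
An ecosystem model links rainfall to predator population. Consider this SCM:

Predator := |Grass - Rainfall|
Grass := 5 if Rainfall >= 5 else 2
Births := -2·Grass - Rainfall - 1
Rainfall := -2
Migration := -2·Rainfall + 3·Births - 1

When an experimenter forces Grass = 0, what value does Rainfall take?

-2

Under do(Grass=0), the mechanism Grass := 5 if Rainfall >= 5 else 2 is discarded; Grass is fixed at 0.
Rainfall is not downstream of the intervention, so its value is determined by the original equations.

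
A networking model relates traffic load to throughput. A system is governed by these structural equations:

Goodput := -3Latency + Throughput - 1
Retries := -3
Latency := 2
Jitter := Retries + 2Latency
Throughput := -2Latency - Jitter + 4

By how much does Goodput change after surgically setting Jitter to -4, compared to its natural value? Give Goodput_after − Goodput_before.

do(Jitter=-4) replaces the equation Jitter := Retries + 2Latency with the constant Jitter = -4.
Throughput = -2Latency - Jitter + 4  [with Latency=2, Jitter=-4]  = 4
Goodput = -3Latency + Throughput - 1  [with Latency=2, Throughput=4]  = -3
Without intervention: Jitter = Retries + 2Latency  [with Retries=-3, Latency=2]  = 1; Throughput = -2Latency - Jitter + 4  [with Latency=2, Jitter=1]  = -1; Goodput = -3Latency + Throughput - 1  [with Latency=2, Throughput=-1]  = -8.
Change = -3 − (-8) = 5.

5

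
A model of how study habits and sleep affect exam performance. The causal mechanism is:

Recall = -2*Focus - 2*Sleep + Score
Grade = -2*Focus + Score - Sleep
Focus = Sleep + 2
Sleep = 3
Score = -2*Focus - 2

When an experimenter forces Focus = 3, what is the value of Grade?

do(Focus=3) replaces the equation Focus = Sleep + 2 with the constant Focus = 3.
Score = -2*Focus - 2  [with Focus=3]  = -8
Grade = -2*Focus + Score - Sleep  [with Focus=3, Score=-8, Sleep=3]  = -17

-17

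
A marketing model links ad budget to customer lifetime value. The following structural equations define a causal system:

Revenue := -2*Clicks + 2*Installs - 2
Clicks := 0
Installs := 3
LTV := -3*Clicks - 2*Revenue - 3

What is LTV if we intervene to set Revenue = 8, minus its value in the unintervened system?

The intervention breaks the incoming arrows to Revenue: Revenue := -2*Clicks + 2*Installs - 2 no longer applies, and Revenue = 8.
LTV = -3*Clicks - 2*Revenue - 3  [with Clicks=0, Revenue=8]  = -19
Without intervention: Revenue = -2*Clicks + 2*Installs - 2  [with Clicks=0, Installs=3]  = 4; LTV = -3*Clicks - 2*Revenue - 3  [with Clicks=0, Revenue=4]  = -11.
Change = -19 − (-11) = -8.

-8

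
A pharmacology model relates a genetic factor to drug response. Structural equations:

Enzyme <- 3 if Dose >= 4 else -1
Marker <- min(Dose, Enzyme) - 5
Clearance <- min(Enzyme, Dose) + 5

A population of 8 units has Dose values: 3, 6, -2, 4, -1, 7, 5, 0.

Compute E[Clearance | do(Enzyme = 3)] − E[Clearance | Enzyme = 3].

-1.5

The intervention sets Enzyme=3 in all 8 units regardless of Dose. Recomputing Clearance per unit gives 8, 8, 3, 8, 4, 8, 8, 5; average 6.5.
E[Clearance|Enzyme=3] averages over only the 4 units with Enzyme=3 (Dose = 6, 4, 7, 5): Clearance = 8, 8, 8, 8, mean 8.
Difference = 6.5 − 8 = -1.5.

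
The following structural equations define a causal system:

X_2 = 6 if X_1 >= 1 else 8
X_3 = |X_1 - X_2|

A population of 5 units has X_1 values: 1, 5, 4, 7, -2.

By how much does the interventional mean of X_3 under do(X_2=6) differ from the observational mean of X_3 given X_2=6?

1.15

Under do(X_2=6), X_2's equation is replaced by X_2=6 for every unit. Per-unit X_3: 5, 1, 2, 1, 8. Mean = 3.4.
Observing X_2=6 restricts to units where X_2's equation naturally yields 6: X_1 ∈ {1, 5, 4, 7}. In that subpopulation X_3 = 5, 1, 2, 1, mean 2.25.
Difference = 3.4 − 2.25 = 1.15.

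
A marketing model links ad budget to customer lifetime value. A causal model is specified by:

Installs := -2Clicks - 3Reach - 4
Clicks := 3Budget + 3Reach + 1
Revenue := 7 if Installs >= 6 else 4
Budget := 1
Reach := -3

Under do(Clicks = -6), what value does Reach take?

-3

Under do(Clicks=-6), the mechanism Clicks := 3Budget + 3Reach + 1 is discarded; Clicks is fixed at -6.
Since Reach is not a descendant of the intervened variable, it is unaffected.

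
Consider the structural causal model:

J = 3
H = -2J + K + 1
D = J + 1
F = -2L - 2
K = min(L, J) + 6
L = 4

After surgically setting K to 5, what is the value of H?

0

do(K=5) replaces the equation K = min(L, J) + 6 with the constant K = 5.
H = -2J + K + 1  [with J=3, K=5]  = 0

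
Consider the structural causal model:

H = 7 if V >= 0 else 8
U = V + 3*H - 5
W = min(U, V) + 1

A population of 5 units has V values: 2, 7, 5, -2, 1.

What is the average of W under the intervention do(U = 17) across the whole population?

Every unit gets U=17 under the intervention. W values become 3, 8, 6, -1, 2; E[W|do(U=17)] = 3.6.

3.6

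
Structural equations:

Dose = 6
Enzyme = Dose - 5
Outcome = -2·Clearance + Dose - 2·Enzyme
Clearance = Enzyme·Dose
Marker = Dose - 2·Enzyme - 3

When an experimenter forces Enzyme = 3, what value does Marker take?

The intervention breaks the incoming arrows to Enzyme: Enzyme = Dose - 5 no longer applies, and Enzyme = 3.
Marker = Dose - 2·Enzyme - 3  [with Dose=6, Enzyme=3]  = -3

-3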